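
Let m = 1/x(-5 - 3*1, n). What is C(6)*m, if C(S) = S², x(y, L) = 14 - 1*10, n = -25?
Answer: 9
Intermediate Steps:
x(y, L) = 4 (x(y, L) = 14 - 10 = 4)
m = ¼ (m = 1/4 = ¼ ≈ 0.25000)
C(6)*m = 6²*(¼) = 36*(¼) = 9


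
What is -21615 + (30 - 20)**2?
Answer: -21515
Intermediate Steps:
-21615 + (30 - 20)**2 = -21615 + 10**2 = -21615 + 100 = -21515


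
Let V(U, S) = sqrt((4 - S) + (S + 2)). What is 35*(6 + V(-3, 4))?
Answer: 210 + 35*sqrt(6) ≈ 295.73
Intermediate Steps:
V(U, S) = sqrt(6) (V(U, S) = sqrt((4 - S) + (2 + S)) = sqrt(6))
35*(6 + V(-3, 4)) = 35*(6 + sqrt(6)) = 210 + 35*sqrt(6)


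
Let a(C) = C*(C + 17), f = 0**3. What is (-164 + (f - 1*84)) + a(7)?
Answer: -80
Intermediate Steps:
f = 0
a(C) = C*(17 + C)
(-164 + (f - 1*84)) + a(7) = (-164 + (0 - 1*84)) + 7*(17 + 7) = (-164 + (0 - 84)) + 7*24 = (-164 - 84) + 168 = -248 + 168 = -80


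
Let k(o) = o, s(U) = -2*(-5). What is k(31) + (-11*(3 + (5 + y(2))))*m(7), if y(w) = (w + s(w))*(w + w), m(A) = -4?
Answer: 2495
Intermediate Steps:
s(U) = 10
y(w) = 2*w*(10 + w) (y(w) = (w + 10)*(w + w) = (10 + w)*(2*w) = 2*w*(10 + w))
k(31) + (-11*(3 + (5 + y(2))))*m(7) = 31 - 11*(3 + (5 + 2*2*(10 + 2)))*(-4) = 31 - 11*(3 + (5 + 2*2*12))*(-4) = 31 - 11*(3 + (5 + 48))*(-4) = 31 - 11*(3 + 53)*(-4) = 31 - 11*56*(-4) = 31 - 616*(-4) = 31 + 2464 = 2495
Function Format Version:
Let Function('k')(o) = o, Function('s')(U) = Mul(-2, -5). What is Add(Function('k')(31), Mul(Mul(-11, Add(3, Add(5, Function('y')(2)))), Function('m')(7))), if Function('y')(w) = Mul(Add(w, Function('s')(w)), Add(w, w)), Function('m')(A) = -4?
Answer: 2495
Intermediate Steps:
Function('s')(U) = 10
Function('y')(w) = Mul(2, w, Add(10, w)) (Function('y')(w) = Mul(Add(w, 10), Add(w, w)) = Mul(Add(10, w), Mul(2, w)) = Mul(2, w, Add(10, w)))
Add(Function('k')(31), Mul(Mul(-11, Add(3, Add(5, Function('y')(2)))), Function('m')(7))) = Add(31, Mul(Mul(-11, Add(3, Add(5, Mul(2, 2, Add(10, 2))))), -4)) = Add(31, Mul(Mul(-11, Add(3, Add(5, Mul(2, 2, 12)))), -4)) = Add(31, Mul(Mul(-11, Add(3, Add(5, 48))), -4)) = Add(31, Mul(Mul(-11, Add(3, 53)), -4)) = Add(31, Mul(Mul(-11, 56), -4)) = Add(31, Mul(-616, -4)) = Add(31, 2464) = 2495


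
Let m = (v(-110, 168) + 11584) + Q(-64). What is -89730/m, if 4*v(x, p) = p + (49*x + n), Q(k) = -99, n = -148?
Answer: -35892/4057 ≈ -8.8469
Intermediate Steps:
v(x, p) = -37 + p/4 + 49*x/4 (v(x, p) = (p + (49*x - 148))/4 = (p + (-148 + 49*x))/4 = (-148 + p + 49*x)/4 = -37 + p/4 + 49*x/4)
m = 20285/2 (m = ((-37 + (¼)*168 + (49/4)*(-110)) + 11584) - 99 = ((-37 + 42 - 2695/2) + 11584) - 99 = (-2685/2 + 11584) - 99 = 20483/2 - 99 = 20285/2 ≈ 10143.)
-89730/m = -89730/20285/2 = -89730*2/20285 = -35892/4057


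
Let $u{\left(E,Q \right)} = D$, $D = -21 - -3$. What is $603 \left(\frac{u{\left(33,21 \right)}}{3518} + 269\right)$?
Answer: $\frac{285316686}{1759} \approx 1.622 \cdot 10^{5}$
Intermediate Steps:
$D = -18$ ($D = -21 + 3 = -18$)
$u{\left(E,Q \right)} = -18$
$603 \left(\frac{u{\left(33,21 \right)}}{3518} + 269\right) = 603 \left(- \frac{18}{3518} + 269\right) = 603 \left(\left(-18\right) \frac{1}{3518} + 269\right) = 603 \left(- \frac{9}{1759} + 269\right) = 603 \cdot \frac{473162}{1759} = \frac{285316686}{1759}$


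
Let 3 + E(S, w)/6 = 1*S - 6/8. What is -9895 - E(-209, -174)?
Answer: -17237/2 ≈ -8618.5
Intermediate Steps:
E(S, w) = -45/2 + 6*S (E(S, w) = -18 + 6*(1*S - 6/8) = -18 + 6*(S - 6*⅛) = -18 + 6*(S - ¾) = -18 + 6*(-¾ + S) = -18 + (-9/2 + 6*S) = -45/2 + 6*S)
-9895 - E(-209, -174) = -9895 - (-45/2 + 6*(-209)) = -9895 - (-45/2 - 1254) = -9895 - 1*(-2553/2) = -9895 + 2553/2 = -17237/2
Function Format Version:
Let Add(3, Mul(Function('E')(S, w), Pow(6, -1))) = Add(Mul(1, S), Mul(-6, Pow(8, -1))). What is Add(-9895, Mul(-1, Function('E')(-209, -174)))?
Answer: Rational(-17237, 2) ≈ -8618.5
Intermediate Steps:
Function('E')(S, w) = Add(Rational(-45, 2), Mul(6, S)) (Function('E')(S, w) = Add(-18, Mul(6, Add(Mul(1, S), Mul(-6, Pow(8, -1))))) = Add(-18, Mul(6, Add(S, Mul(-6, Rational(1, 8))))) = Add(-18, Mul(6, Add(S, Rational(-3, 4)))) = Add(-18, Mul(6, Add(Rational(-3, 4), S))) = Add(-18, Add(Rational(-9, 2), Mul(6, S))) = Add(Rational(-45, 2), Mul(6, S)))
Add(-9895, Mul(-1, Function('E')(-209, -174))) = Add(-9895, Mul(-1, Add(Rational(-45, 2), Mul(6, -209)))) = Add(-9895, Mul(-1, Add(Rational(-45, 2), -1254))) = Add(-9895, Mul(-1, Rational(-2553, 2))) = Add(-9895, Rational(2553, 2)) = Rational(-17237, 2)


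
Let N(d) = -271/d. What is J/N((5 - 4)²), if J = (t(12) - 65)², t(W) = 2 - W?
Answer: -5625/271 ≈ -20.756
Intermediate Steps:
J = 5625 (J = ((2 - 1*12) - 65)² = ((2 - 12) - 65)² = (-10 - 65)² = (-75)² = 5625)
J/N((5 - 4)²) = 5625/((-271/(5 - 4)²)) = 5625/((-271/(1²))) = 5625/((-271/1)) = 5625/((-271*1)) = 5625/(-271) = 5625*(-1/271) = -5625/271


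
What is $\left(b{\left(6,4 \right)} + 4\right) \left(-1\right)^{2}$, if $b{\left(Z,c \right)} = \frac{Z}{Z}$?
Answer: $5$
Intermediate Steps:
$b{\left(Z,c \right)} = 1$
$\left(b{\left(6,4 \right)} + 4\right) \left(-1\right)^{2} = \left(1 + 4\right) \left(-1\right)^{2} = 5 \cdot 1 = 5$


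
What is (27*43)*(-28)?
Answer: -32508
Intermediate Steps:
(27*43)*(-28) = 1161*(-28) = -32508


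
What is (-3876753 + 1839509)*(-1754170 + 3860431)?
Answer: -4290967584684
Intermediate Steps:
(-3876753 + 1839509)*(-1754170 + 3860431) = -2037244*2106261 = -4290967584684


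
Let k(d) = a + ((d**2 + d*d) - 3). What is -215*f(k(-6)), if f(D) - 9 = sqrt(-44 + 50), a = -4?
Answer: -1935 - 215*sqrt(6) ≈ -2461.6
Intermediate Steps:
k(d) = -7 + 2*d**2 (k(d) = -4 + ((d**2 + d*d) - 3) = -4 + ((d**2 + d**2) - 3) = -4 + (2*d**2 - 3) = -4 + (-3 + 2*d**2) = -7 + 2*d**2)
f(D) = 9 + sqrt(6) (f(D) = 9 + sqrt(-44 + 50) = 9 + sqrt(6))
-215*f(k(-6)) = -215*(9 + sqrt(6)) = -1935 - 215*sqrt(6)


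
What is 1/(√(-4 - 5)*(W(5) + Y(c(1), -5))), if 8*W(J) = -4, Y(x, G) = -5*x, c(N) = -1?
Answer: -2*I/27 ≈ -0.074074*I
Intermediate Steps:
W(J) = -½ (W(J) = (⅛)*(-4) = -½)
1/(√(-4 - 5)*(W(5) + Y(c(1), -5))) = 1/(√(-4 - 5)*(-½ - 5*(-1))) = 1/(√(-9)*(-½ + 5)) = 1/((3*I)*(9/2)) = 1/(27*I/2) = -2*I/27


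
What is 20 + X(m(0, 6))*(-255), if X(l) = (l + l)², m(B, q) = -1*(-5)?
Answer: -25480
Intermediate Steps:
m(B, q) = 5
X(l) = 4*l² (X(l) = (2*l)² = 4*l²)
20 + X(m(0, 6))*(-255) = 20 + (4*5²)*(-255) = 20 + (4*25)*(-255) = 20 + 100*(-255) = 20 - 25500 = -25480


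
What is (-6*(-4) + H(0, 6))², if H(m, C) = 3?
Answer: 729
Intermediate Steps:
(-6*(-4) + H(0, 6))² = (-6*(-4) + 3)² = (24 + 3)² = 27² = 729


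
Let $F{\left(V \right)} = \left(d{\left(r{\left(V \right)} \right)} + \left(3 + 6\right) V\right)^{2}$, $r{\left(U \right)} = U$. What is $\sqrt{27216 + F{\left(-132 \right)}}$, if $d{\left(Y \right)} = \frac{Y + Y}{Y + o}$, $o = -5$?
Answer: $\frac{12 \sqrt{186906022}}{137} \approx 1197.5$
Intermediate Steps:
$d{\left(Y \right)} = \frac{2 Y}{-5 + Y}$ ($d{\left(Y \right)} = \frac{Y + Y}{Y - 5} = \frac{2 Y}{-5 + Y}$)
$F{\left(V \right)} = \left(9 V + \frac{2 V}{-5 + V}\right)^{2}$ ($F{\left(V \right)} = \left(\frac{2 V}{-5 + V} + \left(3 + 6\right) V\right)^{2} = \left(\frac{2 V}{-5 + V} + 9 V\right)^{2} = \left(9 V + \frac{2 V}{-5 + V}\right)^{2}$)
$\sqrt{27216 + F{\left(-132 \right)}} = \sqrt{27216 + \frac{\left(-132\right)^{2} \left(-43 + 9 \left(-132\right)\right)^{2}}{\left(-5 - 132\right)^{2}}} = \sqrt{27216 + \frac{17424 \left(-43 - 1188\right)^{2}}{18769}} = \sqrt{27216 + 17424 \left(-1231\right)^{2} \cdot \frac{1}{18769}} = \sqrt{27216 + 17424 \cdot 1515361 \cdot \frac{1}{18769}} = \sqrt{27216 + \frac{26403650064}{18769}} = \sqrt{\frac{26914467168}{18769}} = \frac{12 \sqrt{186906022}}{137}$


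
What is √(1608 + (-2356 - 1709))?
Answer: 3*I*√273 ≈ 49.568*I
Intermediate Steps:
√(1608 + (-2356 - 1709)) = √(1608 - 4065) = √(-2457) = 3*I*√273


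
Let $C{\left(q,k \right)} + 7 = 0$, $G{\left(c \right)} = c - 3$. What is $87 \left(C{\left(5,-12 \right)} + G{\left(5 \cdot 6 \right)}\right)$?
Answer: $1740$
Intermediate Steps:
$G{\left(c \right)} = -3 + c$ ($G{\left(c \right)} = c - 3 = -3 + c$)
$C{\left(q,k \right)} = -7$ ($C{\left(q,k \right)} = -7 + 0 = -7$)
$87 \left(C{\left(5,-12 \right)} + G{\left(5 \cdot 6 \right)}\right) = 87 \left(-7 + \left(-3 + 5 \cdot 6\right)\right) = 87 \left(-7 + \left(-3 + 30\right)\right) = 87 \left(-7 + 27\right) = 87 \cdot 20 = 1740$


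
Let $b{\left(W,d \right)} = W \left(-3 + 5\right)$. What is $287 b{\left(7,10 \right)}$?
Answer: $4018$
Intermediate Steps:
$b{\left(W,d \right)} = 2 W$ ($b{\left(W,d \right)} = W 2 = 2 W$)
$287 b{\left(7,10 \right)} = 287 \cdot 2 \cdot 7 = 287 \cdot 14 = 4018$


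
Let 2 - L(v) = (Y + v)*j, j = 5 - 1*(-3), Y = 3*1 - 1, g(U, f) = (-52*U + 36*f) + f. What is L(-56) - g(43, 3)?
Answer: 2559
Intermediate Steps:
g(U, f) = -52*U + 37*f
Y = 2 (Y = 3 - 1 = 2)
j = 8 (j = 5 + 3 = 8)
L(v) = -14 - 8*v (L(v) = 2 - (2 + v)*8 = 2 - (16 + 8*v) = 2 + (-16 - 8*v) = -14 - 8*v)
L(-56) - g(43, 3) = (-14 - 8*(-56)) - (-52*43 + 37*3) = (-14 + 448) - (-2236 + 111) = 434 - 1*(-2125) = 434 + 2125 = 2559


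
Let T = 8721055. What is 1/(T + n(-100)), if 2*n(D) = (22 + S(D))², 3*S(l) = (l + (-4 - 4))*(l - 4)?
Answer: 1/15812433 ≈ 6.3241e-8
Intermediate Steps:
S(l) = (-8 + l)*(-4 + l)/3 (S(l) = ((l + (-4 - 4))*(l - 4))/3 = ((l - 8)*(-4 + l))/3 = ((-8 + l)*(-4 + l))/3 = (-8 + l)*(-4 + l)/3)
n(D) = (98/3 - 4*D + D²/3)²/2 (n(D) = (22 + (32/3 - 4*D + D²/3))²/2 = (98/3 - 4*D + D²/3)²/2)
1/(T + n(-100)) = 1/(8721055 + (98 + (-100)² - 12*(-100))²/18) = 1/(8721055 + (98 + 10000 + 1200)²/18) = 1/(8721055 + (1/18)*11298²) = 1/(8721055 + (1/18)*127644804) = 1/(8721055 + 7091378) = 1/15812433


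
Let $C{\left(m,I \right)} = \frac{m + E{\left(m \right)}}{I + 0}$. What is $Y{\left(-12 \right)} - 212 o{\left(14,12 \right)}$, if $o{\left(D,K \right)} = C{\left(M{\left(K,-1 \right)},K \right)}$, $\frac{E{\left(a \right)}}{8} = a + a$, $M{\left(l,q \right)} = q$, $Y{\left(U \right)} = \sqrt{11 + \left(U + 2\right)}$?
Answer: $\frac{904}{3} \approx 301.33$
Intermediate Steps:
$Y{\left(U \right)} = \sqrt{13 + U}$ ($Y{\left(U \right)} = \sqrt{11 + \left(2 + U\right)} = \sqrt{13 + U}$)
$E{\left(a \right)} = 16 a$ ($E{\left(a \right)} = 8 \left(a + a\right) = 8 \cdot 2 a = 16 a$)
$C{\left(m,I \right)} = \frac{17 m}{I}$ ($C{\left(m,I \right)} = \frac{m + 16 m}{I + 0} = \frac{17 m}{I}$)
$o{\left(D,K \right)} = - \frac{17}{K}$ ($o{\left(D,K \right)} = 17 \left(-1\right) \frac{1}{K} = - \frac{17}{K}$)
$Y{\left(-12 \right)} - 212 o{\left(14,12 \right)} = \sqrt{13 - 12} - 212 \left(- \frac{17}{12}\right) = \sqrt{1} - 212 \left(\left(-17\right) \frac{1}{12}\right) = 1 - - \frac{901}{3} = 1 + \frac{901}{3} = \frac{904}{3}$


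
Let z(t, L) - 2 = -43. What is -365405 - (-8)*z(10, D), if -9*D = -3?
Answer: -365733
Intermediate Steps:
D = ⅓ (D = -⅑*(-3) = ⅓ ≈ 0.33333)
z(t, L) = -41 (z(t, L) = 2 - 43 = -41)
-365405 - (-8)*z(10, D) = -365405 - (-8)*(-41) = -365405 - 1*328 = -365405 - 328 = -365733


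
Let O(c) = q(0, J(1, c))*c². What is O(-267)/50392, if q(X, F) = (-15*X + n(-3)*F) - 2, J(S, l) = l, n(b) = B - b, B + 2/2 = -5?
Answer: 56959911/50392 ≈ 1130.3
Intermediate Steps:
B = -6 (B = -1 - 5 = -6)
n(b) = -6 - b
q(X, F) = -2 - 15*X - 3*F (q(X, F) = (-15*X + (-6 - 1*(-3))*F) - 2 = (-15*X + (-6 + 3)*F) - 2 = (-15*X - 3*F) - 2 = -2 - 15*X - 3*F)
O(c) = c²*(-2 - 3*c) (O(c) = (-2 - 15*0 - 3*c)*c² = (-2 + 0 - 3*c)*c² = (-2 - 3*c)*c² = c²*(-2 - 3*c))
O(-267)/50392 = ((-267)²*(-2 - 3*(-267)))/50392 = (71289*(-2 + 801))*(1/50392) = (71289*799)*(1/50392) = 56959911*(1/50392) = 56959911/50392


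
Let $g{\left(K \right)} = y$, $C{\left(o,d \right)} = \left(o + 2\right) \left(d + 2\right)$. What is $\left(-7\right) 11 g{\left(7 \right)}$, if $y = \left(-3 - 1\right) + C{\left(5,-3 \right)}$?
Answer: $847$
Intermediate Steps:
$C{\left(o,d \right)} = \left(2 + d\right) \left(2 + o\right)$ ($C{\left(o,d \right)} = \left(2 + o\right) \left(2 + d\right) = \left(2 + d\right) \left(2 + o\right)$)
$y = -11$ ($y = \left(-3 - 1\right) + \left(4 + 2 \left(-3\right) + 2 \cdot 5 - 15\right) = -4 + \left(4 - 6 + 10 - 15\right) = -4 - 7 = -11$)
$g{\left(K \right)} = -11$
$\left(-7\right) 11 g{\left(7 \right)} = \left(-7\right) 11 \left(-11\right) = \left(-77\right) \left(-11\right) = 847$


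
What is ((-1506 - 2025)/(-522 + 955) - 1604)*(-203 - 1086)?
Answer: 899803207/433 ≈ 2.0781e+6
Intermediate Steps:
((-1506 - 2025)/(-522 + 955) - 1604)*(-203 - 1086) = (-3531/433 - 1604)*(-1289) = -698063/433*(-1289) = 899803207/433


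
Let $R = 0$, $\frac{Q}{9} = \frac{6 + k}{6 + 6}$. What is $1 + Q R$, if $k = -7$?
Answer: $1$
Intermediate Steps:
$Q = - \frac{3}{4}$ ($Q = 9 \frac{6 - 7}{6 + 6} = 9 \left(- \frac{1}{12}\right) = - \frac{3}{4} \approx -0.75$)
$1 + Q R = 1 - 0 = 1 + 0 = 1$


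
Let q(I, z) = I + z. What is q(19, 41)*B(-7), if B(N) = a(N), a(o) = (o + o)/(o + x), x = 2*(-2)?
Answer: 840/11 ≈ 76.364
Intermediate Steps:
x = -4
a(o) = 2*o/(-4 + o) (a(o) = (o + o)/(o - 4) = (2*o)/(-4 + o) = 2*o/(-4 + o))
B(N) = 2*N/(-4 + N)
q(19, 41)*B(-7) = (19 + 41)*(2*(-7)/(-4 - 7)) = 60*(2*(-7)/(-11)) = 60*(2*(-7)*(-1/11)) = 60*(14/11) = 840/11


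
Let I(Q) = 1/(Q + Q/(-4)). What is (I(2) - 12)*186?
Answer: -2108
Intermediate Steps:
I(Q) = 4/(3*Q) (I(Q) = 1/(Q + Q*(-¼)) = 1/(Q - Q/4) = 1/(3*Q/4) = 4/(3*Q))
(I(2) - 12)*186 = ((4/3)/2 - 12)*186 = ((4/3)*(½) - 12)*186 = (⅔ - 12)*186 = -34/3*186 = -2108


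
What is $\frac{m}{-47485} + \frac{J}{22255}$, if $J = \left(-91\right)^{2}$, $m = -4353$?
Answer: $\frac{19603972}{42271147} \approx 0.46377$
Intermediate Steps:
$J = 8281$
$\frac{m}{-47485} + \frac{J}{22255} = - \frac{4353}{-47485} + \frac{8281}{22255} = \left(-4353\right) \left(- \frac{1}{47485}\right) + 8281 \cdot \frac{1}{22255} = \frac{4353}{47485} + \frac{8281}{22255} = \frac{19603972}{42271147}$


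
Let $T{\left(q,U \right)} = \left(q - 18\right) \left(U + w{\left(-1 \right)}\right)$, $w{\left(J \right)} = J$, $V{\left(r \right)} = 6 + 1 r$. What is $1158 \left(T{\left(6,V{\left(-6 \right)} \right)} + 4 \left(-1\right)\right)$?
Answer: $9264$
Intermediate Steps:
$V{\left(r \right)} = 6 + r$
$T{\left(q,U \right)} = \left(-1 + U\right) \left(-18 + q\right)$ ($T{\left(q,U \right)} = \left(q - 18\right) \left(U - 1\right) = \left(-18 + q\right) \left(-1 + U\right) = \left(-1 + U\right) \left(-18 + q\right)$)
$1158 \left(T{\left(6,V{\left(-6 \right)} \right)} + 4 \left(-1\right)\right) = 1158 \left(\left(18 - 6 - 18 \left(6 - 6\right) + \left(6 - 6\right) 6\right) + 4 \left(-1\right)\right) = 1158 \left(\left(18 - 6 - 0 + 0 \cdot 6\right) - 4\right) = 1158 \left(\left(18 - 6 + 0 + 0\right) - 4\right) = 1158 \left(12 - 4\right) = 1158 \cdot 8 = 9264$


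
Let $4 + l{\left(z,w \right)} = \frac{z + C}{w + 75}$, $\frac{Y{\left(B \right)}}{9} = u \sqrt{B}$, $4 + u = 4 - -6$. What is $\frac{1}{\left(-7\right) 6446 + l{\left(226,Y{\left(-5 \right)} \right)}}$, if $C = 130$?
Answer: $\frac{3 \left(- 18 \sqrt{5} + 25 i\right)}{2 \left(- 1692047 i + 1218402 \sqrt{5}\right)} \approx -2.2161 \cdot 10^{-5} + 1.0448 \cdot 10^{-9} i$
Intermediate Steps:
$u = 6$ ($u = -4 + \left(4 - -6\right) = -4 + \left(4 + 6\right) = -4 + 10 = 6$)
$Y{\left(B \right)} = 54 \sqrt{B}$ ($Y{\left(B \right)} = 9 \cdot 6 \sqrt{B} = 54 \sqrt{B}$)
$l{\left(z,w \right)} = -4 + \frac{130 + z}{75 + w}$ ($l{\left(z,w \right)} = -4 + \frac{z + 130}{w + 75} = -4 + \frac{130 + z}{75 + w}$)
$\frac{1}{\left(-7\right) 6446 + l{\left(226,Y{\left(-5 \right)} \right)}} = \frac{1}{\left(-7\right) 6446 + \frac{-170 + 226 - 4 \cdot 54 \sqrt{-5}}{75 + 54 \sqrt{-5}}} = \frac{1}{-45122 + \frac{-170 + 226 - 4 \cdot 54 i \sqrt{5}}{75 + 54 i \sqrt{5}}} = \frac{1}{-45122 + \frac{-170 + 226 - 216 i \sqrt{5}}{75 + 54 i \sqrt{5}}} = \frac{1}{-45122 + \frac{56 - 216 i \sqrt{5}}{75 + 54 i \sqrt{5}}}$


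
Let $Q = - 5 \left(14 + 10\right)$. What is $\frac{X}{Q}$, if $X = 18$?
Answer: $- \frac{3}{20} \approx -0.15$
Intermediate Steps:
$Q = -120$ ($Q = \left(-5\right) 24 = -120$)
$\frac{X}{Q} = \frac{18}{-120} = 18 \left(- \frac{1}{120}\right) = - \frac{3}{20}$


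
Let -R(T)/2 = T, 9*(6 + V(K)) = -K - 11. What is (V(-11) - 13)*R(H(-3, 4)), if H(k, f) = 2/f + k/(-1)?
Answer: 133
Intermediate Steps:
V(K) = -65/9 - K/9 (V(K) = -6 + (-K - 11)/9 = -6 + (-11 - K)/9 = -6 + (-11/9 - K/9) = -65/9 - K/9)
H(k, f) = -k + 2/f (H(k, f) = 2/f + k*(-1) = 2/f - k = -k + 2/f)
R(T) = -2*T
(V(-11) - 13)*R(H(-3, 4)) = ((-65/9 - 1/9*(-11)) - 13)*(-2*(-1*(-3) + 2/4)) = ((-65/9 + 11/9) - 13)*(-2*(3 + 2*(1/4))) = (-6 - 13)*(-2*(3 + 1/2)) = -(-38)*7/2 = -19*(-7) = 133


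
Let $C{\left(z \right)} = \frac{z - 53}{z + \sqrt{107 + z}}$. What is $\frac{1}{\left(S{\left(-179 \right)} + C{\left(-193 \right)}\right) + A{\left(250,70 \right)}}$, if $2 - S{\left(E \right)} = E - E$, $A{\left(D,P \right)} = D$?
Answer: $\frac{1575983}{399151878} - \frac{41 i \sqrt{86}}{399151878} \approx 0.0039483 - 9.5257 \cdot 10^{-7} i$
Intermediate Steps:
$S{\left(E \right)} = 2$ ($S{\left(E \right)} = 2 - \left(E - E\right) = 2 - 0 = 2 + 0 = 2$)
$C{\left(z \right)} = \frac{-53 + z}{z + \sqrt{107 + z}}$
$\frac{1}{\left(S{\left(-179 \right)} + C{\left(-193 \right)}\right) + A{\left(250,70 \right)}} = \frac{1}{\left(2 + \frac{-53 - 193}{-193 + \sqrt{107 - 193}}\right) + 250} = \frac{1}{\left(2 + \frac{1}{-193 + \sqrt{-86}} \left(-246\right)\right) + 250} = \frac{1}{\left(2 + \frac{1}{-193 + i \sqrt{86}} \left(-246\right)\right) + 250} = \frac{1}{\left(2 - \frac{246}{-193 + i \sqrt{86}}\right) + 250} = \frac{1}{252 - \frac{246}{-193 + i \sqrt{86}}}$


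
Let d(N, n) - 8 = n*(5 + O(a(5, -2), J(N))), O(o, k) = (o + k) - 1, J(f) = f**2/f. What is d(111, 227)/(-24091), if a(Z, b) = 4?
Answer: -27021/24091 ≈ -1.1216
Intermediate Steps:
J(f) = f
O(o, k) = -1 + k + o (O(o, k) = (k + o) - 1 = -1 + k + o)
d(N, n) = 8 + n*(8 + N) (d(N, n) = 8 + n*(5 + (-1 + N + 4)) = 8 + n*(5 + (3 + N)) = 8 + n*(8 + N))
d(111, 227)/(-24091) = (8 + 8*227 + 111*227)/(-24091) = (8 + 1816 + 25197)*(-1/24091) = 27021*(-1/24091) = -27021/24091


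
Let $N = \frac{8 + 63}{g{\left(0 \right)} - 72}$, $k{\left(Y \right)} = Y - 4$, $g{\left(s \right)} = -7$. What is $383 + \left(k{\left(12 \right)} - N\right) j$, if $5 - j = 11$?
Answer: $\frac{26039}{79} \approx 329.61$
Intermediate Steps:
$j = -6$ ($j = 5 - 11 = -6$)
$k{\left(Y \right)} = -4 + Y$
$N = - \frac{71}{79}$ ($N = \frac{8 + 63}{-7 - 72} = \frac{71}{-79} = 71 \left(- \frac{1}{79}\right) = - \frac{71}{79} \approx -0.89873$)
$383 + \left(k{\left(12 \right)} - N\right) j = 383 + \left(\left(-4 + 12\right) - - \frac{71}{79}\right) \left(-6\right) = 383 + \left(8 + \frac{71}{79}\right) \left(-6\right) = 383 + \frac{703}{79} \left(-6\right) = 383 - \frac{4218}{79} = \frac{26039}{79}$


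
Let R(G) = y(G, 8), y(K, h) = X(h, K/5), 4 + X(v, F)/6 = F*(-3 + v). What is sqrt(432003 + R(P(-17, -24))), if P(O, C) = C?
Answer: sqrt(431835) ≈ 657.14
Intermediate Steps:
X(v, F) = -24 + 6*F*(-3 + v) (X(v, F) = -24 + 6*(F*(-3 + v)) = -24 + 6*F*(-3 + v))
y(K, h) = -24 - 18*K/5 + 6*K*h/5 (y(K, h) = -24 - 18*K/5 + 6*(K/5)*h = -24 - 18*K/5 + 6*K*h/5)
R(G) = -24 + 6*G (R(G) = -24 - 18*G/5 + (6/5)*G*8 = -24 - 18*G/5 + 48*G/5 = -24 + 6*G)
sqrt(432003 + R(P(-17, -24))) = sqrt(432003 + (-24 + 6*(-24))) = sqrt(432003 + (-24 - 144)) = sqrt(432003 - 168) = sqrt(431835)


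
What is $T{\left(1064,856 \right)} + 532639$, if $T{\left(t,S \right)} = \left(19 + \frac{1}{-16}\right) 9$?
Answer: $\frac{8524951}{16} \approx 5.3281 \cdot 10^{5}$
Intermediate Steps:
$T{\left(t,S \right)} = \frac{2727}{16}$ ($T{\left(t,S \right)} = \left(19 - \frac{1}{16}\right) 9 = \frac{303}{16} \cdot 9 = \frac{2727}{16}$)
$T{\left(1064,856 \right)} + 532639 = \frac{2727}{16} + 532639 = \frac{8524951}{16}$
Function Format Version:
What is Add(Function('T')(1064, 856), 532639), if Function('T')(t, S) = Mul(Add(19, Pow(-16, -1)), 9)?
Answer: Rational(8524951, 16) ≈ 5.3281e+5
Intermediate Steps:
Function('T')(t, S) = Rational(2727, 16) (Function('T')(t, S) = Mul(Add(19, Rational(-1, 16)), 9) = Mul(Rational(303, 16), 9) = Rational(2727, 16))
Add(Function('T')(1064, 856), 532639) = Add(Rational(2727, 16), 532639) = Rational(8524951, 16)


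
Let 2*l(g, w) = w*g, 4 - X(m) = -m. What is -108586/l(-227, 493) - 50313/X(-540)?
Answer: 5746982335/59984296 ≈ 95.808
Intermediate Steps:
X(m) = 4 + m (X(m) = 4 - (-1)*m = 4 + m)
l(g, w) = g*w/2 (l(g, w) = (w*g)/2 = (g*w)/2 = g*w/2)
-108586/l(-227, 493) - 50313/X(-540) = -108586/((½)*(-227)*493) - 50313/(4 - 540) = -108586/(-111911/2) - 50313/(-536) = -108586*(-2/111911) - 50313*(-1/536) = 217172/111911 + 50313/536 = 5746982335/59984296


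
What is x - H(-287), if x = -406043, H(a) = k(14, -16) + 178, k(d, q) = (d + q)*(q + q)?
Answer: -406285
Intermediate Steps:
k(d, q) = 2*q*(d + q) (k(d, q) = (d + q)*(2*q) = 2*q*(d + q))
H(a) = 242 (H(a) = 2*(-16)*(14 - 16) + 178 = 2*(-16)*(-2) + 178 = 64 + 178 = 242)
x - H(-287) = -406043 - 1*242 = -406043 - 242 = -406285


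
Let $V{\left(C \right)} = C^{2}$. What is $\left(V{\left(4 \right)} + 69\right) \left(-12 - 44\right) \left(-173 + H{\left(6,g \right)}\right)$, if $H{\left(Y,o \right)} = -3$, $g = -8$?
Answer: $837760$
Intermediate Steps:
$\left(V{\left(4 \right)} + 69\right) \left(-12 - 44\right) \left(-173 + H{\left(6,g \right)}\right) = \left(4^{2} + 69\right) \left(-12 - 44\right) \left(-173 - 3\right) = \left(16 + 69\right) \left(\left(-56\right) \left(-176\right)\right) = 85 \cdot 9856 = 837760$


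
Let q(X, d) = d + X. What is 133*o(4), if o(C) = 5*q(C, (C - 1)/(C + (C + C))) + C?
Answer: 13433/4 ≈ 3358.3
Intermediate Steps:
q(X, d) = X + d
o(C) = 6*C + 5*(-1 + C)/(3*C) (o(C) = 5*(C + (C - 1)/(C + (C + C))) + C = 5*(C + (-1 + C)/(C + 2*C)) + C = 5*(C + (-1 + C)/((3*C))) + C = 5*(C + (-1 + C)*(1/(3*C))) + C = 5*(C + (-1 + C)/(3*C)) + C = (5*C + 5*(-1 + C)/(3*C)) + C = 6*C + 5*(-1 + C)/(3*C))
133*o(4) = 133*(5/3 + 6*4 - 5/3/4) = 133*(5/3 + 24 - 5/3*¼) = 133*(5/3 + 24 - 5/12) = 133*(101/4) = 13433/4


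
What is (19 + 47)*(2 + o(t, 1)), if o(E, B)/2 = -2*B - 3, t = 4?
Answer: -528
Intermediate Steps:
o(E, B) = -6 - 4*B (o(E, B) = 2*(-2*B - 3) = 2*(-3 - 2*B) = -6 - 4*B)
(19 + 47)*(2 + o(t, 1)) = (19 + 47)*(2 + (-6 - 4*1)) = 66*(2 + (-6 - 4)) = 66*(2 - 10) = 66*(-8) = -528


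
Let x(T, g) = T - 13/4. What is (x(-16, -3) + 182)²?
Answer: 423801/16 ≈ 26488.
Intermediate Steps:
x(T, g) = -13/4 + T (x(T, g) = T - 13*¼ = T - 13/4 = -13/4 + T)
(x(-16, -3) + 182)² = ((-13/4 - 16) + 182)² = (-77/4 + 182)² = (651/4)² = 423801/16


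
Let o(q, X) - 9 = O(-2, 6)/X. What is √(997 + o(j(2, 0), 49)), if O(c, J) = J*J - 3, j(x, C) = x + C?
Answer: √49327/7 ≈ 31.728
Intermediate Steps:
j(x, C) = C + x
O(c, J) = -3 + J² (O(c, J) = J² - 3 = -3 + J²)
o(q, X) = 9 + 33/X (o(q, X) = 9 + (-3 + 6²)/X = 9 + (-3 + 36)/X = 9 + 33/X)
√(997 + o(j(2, 0), 49)) = √(997 + (9 + 33/49)) = √(997 + 474/49) = √(49327/49) = √49327/7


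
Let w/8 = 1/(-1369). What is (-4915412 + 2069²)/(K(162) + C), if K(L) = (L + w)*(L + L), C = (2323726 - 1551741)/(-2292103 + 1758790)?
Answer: -463362183776547/38319338131775 ≈ -12.092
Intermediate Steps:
w = -8/1369 (w = 8/(-1369) = 8*(-1/1369) = -8/1369 ≈ -0.0058437)
C = -771985/533313 (C = 771985/(-533313) = 771985*(-1/533313) = -771985/533313 ≈ -1.4475)
K(L) = 2*L*(-8/1369 + L) (K(L) = (L - 8/1369)*(L + L) = (-8/1369 + L)*(2*L) = 2*L*(-8/1369 + L))
(-4915412 + 2069²)/(K(162) + C) = (-4915412 + 2069²)/((2/1369)*162*(-8 + 1369*162) - 771985/533313) = (-4915412 + 4280761)/((2/1369)*162*(-8 + 221778) - 771985/533313) = -634651/((2/1369)*162*221770 - 771985/533313) = -634651/(71853480/1369 - 771985/533313) = -634651/38319338131775/730105497 = -634651*730105497/38319338131775 = -463362183776547/38319338131775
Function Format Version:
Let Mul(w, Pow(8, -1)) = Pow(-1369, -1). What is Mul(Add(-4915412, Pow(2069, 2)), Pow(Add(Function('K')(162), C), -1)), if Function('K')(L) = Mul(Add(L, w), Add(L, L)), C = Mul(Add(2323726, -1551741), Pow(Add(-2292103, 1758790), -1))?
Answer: Rational(-463362183776547, 38319338131775) ≈ -12.092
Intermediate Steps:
w = Rational(-8, 1369) (w = Mul(8, Pow(-1369, -1)) = Mul(8, Rational(-1, 1369)) = Rational(-8, 1369) ≈ -0.0058437)
C = Rational(-771985, 533313) (C = Mul(771985, Pow(-533313, -1)) = Mul(771985, Rational(-1, 533313)) = Rational(-771985, 533313) ≈ -1.4475)
Function('K')(L) = Mul(2, L, Add(Rational(-8, 1369), L)) (Function('K')(L) = Mul(Add(L, Rational(-8, 1369)), Add(L, L)) = Mul(Add(Rational(-8, 1369), L), Mul(2, L)) = Mul(2, L, Add(Rational(-8, 1369), L)))
Mul(Add(-4915412, Pow(2069, 2)), Pow(Add(Function('K')(162), C), -1)) = Mul(Add(-4915412, Pow(2069, 2)), Pow(Add(Mul(Rational(2, 1369), 162, Add(-8, Mul(1369, 162))), Rational(-771985, 533313)), -1)) = Mul(Add(-4915412, 4280761), Pow(Add(Mul(Rational(2, 1369), 162, Add(-8, 221778)), Rational(-771985, 533313)), -1)) = Mul(-634651, Pow(Add(Mul(Rational(2, 1369), 162, 221770), Rational(-771985, 533313)), -1)) = Mul(-634651, Pow(Add(Rational(71853480, 1369), Rational(-771985, 533313)), -1)) = Mul(-634651, Pow(Rational(38319338131775, 730105497), -1)) = Mul(-634651, Rational(730105497, 38319338131775)) = Rational(-463362183776547, 38319338131775)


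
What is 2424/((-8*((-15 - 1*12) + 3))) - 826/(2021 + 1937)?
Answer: 196575/15832 ≈ 12.416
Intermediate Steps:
2424/((-8*((-15 - 1*12) + 3))) - 826/(2021 + 1937) = 2424/((-8*((-15 - 12) + 3))) - 826/3958 = 2424/((-8*(-27 + 3))) - 826*1/3958 = 2424/((-8*(-24))) - 413/1979 = 2424/192 - 413/1979 = 2424*(1/192) - 413/1979 = 101/8 - 413/1979 = 196575/15832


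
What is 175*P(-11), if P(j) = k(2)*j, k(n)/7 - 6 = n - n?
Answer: -80850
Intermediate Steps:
k(n) = 42 (k(n) = 42 + 7*(n - n) = 42 + 7*0 = 42 + 0 = 42)
P(j) = 42*j
175*P(-11) = 175*(42*(-11)) = 175*(-462) = -80850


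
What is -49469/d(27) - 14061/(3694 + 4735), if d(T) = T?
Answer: -417353848/227583 ≈ -1833.9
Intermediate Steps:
-49469/d(27) - 14061/(3694 + 4735) = -49469/27 - 14061/(3694 + 4735) = -49469*1/27 - 14061/8429 = -49469/27 - 14061*1/8429 = -49469/27 - 14061/8429 = -417353848/227583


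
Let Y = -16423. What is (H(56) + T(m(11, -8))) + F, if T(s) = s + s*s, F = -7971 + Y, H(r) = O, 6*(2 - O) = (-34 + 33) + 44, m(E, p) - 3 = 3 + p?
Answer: -146383/6 ≈ -24397.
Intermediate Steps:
m(E, p) = 6 + p (m(E, p) = 3 + (3 + p) = 6 + p)
O = -31/6 (O = 2 - ((-34 + 33) + 44)/6 = 2 - (-1 + 44)/6 = 2 - ⅙*43 = 2 - 43/6 = -31/6 ≈ -5.1667)
H(r) = -31/6
F = -24394 (F = -7971 - 16423 = -24394)
T(s) = s + s²
(H(56) + T(m(11, -8))) + F = (-31/6 + (6 - 8)*(1 + (6 - 8))) - 24394 = (-31/6 - 2*(1 - 2)) - 24394 = (-31/6 - 2*(-1)) - 24394 = (-31/6 + 2) - 24394 = -19/6 - 24394 = -146383/6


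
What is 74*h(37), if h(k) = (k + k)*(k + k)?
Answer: 405224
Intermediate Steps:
h(k) = 4*k² (h(k) = (2*k)*(2*k) = 4*k²)
74*h(37) = 74*(4*37²) = 74*(4*1369) = 74*5476 = 405224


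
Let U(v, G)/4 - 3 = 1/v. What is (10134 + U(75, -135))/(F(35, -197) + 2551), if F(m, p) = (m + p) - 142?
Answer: 760954/168525 ≈ 4.5154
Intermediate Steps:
U(v, G) = 12 + 4/v
F(m, p) = -142 + m + p
(10134 + U(75, -135))/(F(35, -197) + 2551) = (10134 + (12 + 4/75))/((-142 + 35 - 197) + 2551) = (10134 + (12 + 4*(1/75)))/(-304 + 2551) = (10134 + (12 + 4/75))/2247 = (10134 + 904/75)*(1/2247) = (760954/75)*(1/2247) = 760954/168525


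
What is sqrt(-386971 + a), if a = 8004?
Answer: I*sqrt(378967) ≈ 615.6*I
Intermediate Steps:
sqrt(-386971 + a) = sqrt(-386971 + 8004) = sqrt(-378967) = I*sqrt(378967)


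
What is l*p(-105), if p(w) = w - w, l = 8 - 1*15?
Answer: 0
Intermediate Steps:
l = -7 (l = 8 - 15 = -7)
p(w) = 0
l*p(-105) = -7*0 = 0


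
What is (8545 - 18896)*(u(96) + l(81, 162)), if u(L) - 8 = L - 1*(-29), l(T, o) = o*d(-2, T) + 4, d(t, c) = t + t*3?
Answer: 11996809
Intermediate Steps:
d(t, c) = 4*t (d(t, c) = t + 3*t = 4*t)
l(T, o) = 4 - 8*o (l(T, o) = o*(4*(-2)) + 4 = o*(-8) + 4 = -8*o + 4 = 4 - 8*o)
u(L) = 37 + L (u(L) = 8 + (L - 1*(-29)) = 8 + (L + 29) = 8 + (29 + L) = 37 + L)
(8545 - 18896)*(u(96) + l(81, 162)) = (8545 - 18896)*((37 + 96) + (4 - 8*162)) = -10351*(133 + (4 - 1296)) = -10351*(133 - 1292) = -10351*(-1159) = 11996809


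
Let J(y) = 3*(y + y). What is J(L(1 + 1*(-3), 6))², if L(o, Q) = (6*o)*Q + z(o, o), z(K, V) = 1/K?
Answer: 189225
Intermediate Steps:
z(K, V) = 1/K
L(o, Q) = 1/o + 6*Q*o (L(o, Q) = (6*o)*Q + 1/o = 6*Q*o + 1/o = 1/o + 6*Q*o)
J(y) = 6*y (J(y) = 3*(2*y) = 6*y)
J(L(1 + 1*(-3), 6))² = (6*(1/(1 + 1*(-3)) + 6*6*(1 + 1*(-3))))² = (6*(1/(1 - 3) + 6*6*(1 - 3)))² = (6*(1/(-2) + 6*6*(-2)))² = (6*(-½ - 72))² = (6*(-145/2))² = (-435)² = 189225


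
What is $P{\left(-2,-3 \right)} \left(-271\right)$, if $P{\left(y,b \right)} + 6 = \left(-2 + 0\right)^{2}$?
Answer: $542$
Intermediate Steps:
$P{\left(y,b \right)} = -2$ ($P{\left(y,b \right)} = -6 + \left(-2 + 0\right)^{2} = -6 + \left(-2\right)^{2} = -6 + 4 = -2$)
$P{\left(-2,-3 \right)} \left(-271\right) = \left(-2\right) \left(-271\right) = 542$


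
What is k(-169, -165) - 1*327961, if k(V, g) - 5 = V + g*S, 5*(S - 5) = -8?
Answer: -328686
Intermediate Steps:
S = 17/5 (S = 5 + (⅕)*(-8) = 5 - 8/5 = 17/5 ≈ 3.4000)
k(V, g) = 5 + V + 17*g/5 (k(V, g) = 5 + (V + g*(17/5)) = 5 + (V + 17*g/5) = 5 + V + 17*g/5)
k(-169, -165) - 1*327961 = (5 - 169 + (17/5)*(-165)) - 1*327961 = (5 - 169 - 561) - 327961 = -725 - 327961 = -328686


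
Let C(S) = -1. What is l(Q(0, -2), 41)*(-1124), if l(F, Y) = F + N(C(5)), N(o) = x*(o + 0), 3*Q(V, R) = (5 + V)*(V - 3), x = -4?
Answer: 1124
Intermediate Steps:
Q(V, R) = (-3 + V)*(5 + V)/3 (Q(V, R) = ((5 + V)*(V - 3))/3 = ((5 + V)*(-3 + V))/3 = ((-3 + V)*(5 + V))/3 = (-3 + V)*(5 + V)/3)
N(o) = -4*o (N(o) = -4*(o + 0) = -4*o)
l(F, Y) = 4 + F (l(F, Y) = F - 4*(-1) = F + 4 = 4 + F)
l(Q(0, -2), 41)*(-1124) = (4 + (-5 + (1/3)*0**2 + (2/3)*0))*(-1124) = (4 + (-5 + (1/3)*0 + 0))*(-1124) = (4 + (-5 + 0 + 0))*(-1124) = (4 - 5)*(-1124) = -1*(-1124) = 1124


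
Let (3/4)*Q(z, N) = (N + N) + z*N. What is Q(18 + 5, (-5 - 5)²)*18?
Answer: 60000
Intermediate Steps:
Q(z, N) = 8*N/3 + 4*N*z/3 (Q(z, N) = 4*((N + N) + z*N)/3 = 4*(2*N + N*z)/3 = 8*N/3 + 4*N*z/3)
Q(18 + 5, (-5 - 5)²)*18 = (4*(-5 - 5)²*(2 + (18 + 5))/3)*18 = ((4/3)*(-10)²*(2 + 23))*18 = ((4/3)*100*25)*18 = (10000/3)*18 = 60000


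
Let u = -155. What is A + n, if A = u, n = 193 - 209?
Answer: -171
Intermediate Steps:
n = -16
A = -155
A + n = -155 - 16 = -171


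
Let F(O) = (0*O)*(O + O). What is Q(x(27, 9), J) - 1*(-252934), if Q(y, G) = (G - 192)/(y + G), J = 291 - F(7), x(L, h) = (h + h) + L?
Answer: 28328641/112 ≈ 2.5293e+5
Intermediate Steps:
x(L, h) = L + 2*h (x(L, h) = 2*h + L = L + 2*h)
F(O) = 0 (F(O) = 0*(2*O) = 0)
J = 291 (J = 291 - 1*0 = 291 + 0 = 291)
Q(y, G) = (-192 + G)/(G + y)
Q(x(27, 9), J) - 1*(-252934) = (-192 + 291)/(291 + (27 + 2*9)) - 1*(-252934) = 99/(291 + (27 + 18)) + 252934 = 99/(291 + 45) + 252934 = 99/336 + 252934 = (1/336)*99 + 252934 = 33/112 + 252934 = 28328641/112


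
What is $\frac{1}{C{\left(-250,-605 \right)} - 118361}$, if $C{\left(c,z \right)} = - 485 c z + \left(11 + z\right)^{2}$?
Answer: $- \frac{1}{73121775} \approx -1.3676 \cdot 10^{-8}$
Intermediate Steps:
$C{\left(c,z \right)} = \left(11 + z\right)^{2} - 485 c z$ ($C{\left(c,z \right)} = - 485 c z + \left(11 + z\right)^{2} = \left(11 + z\right)^{2} - 485 c z$)
$\frac{1}{C{\left(-250,-605 \right)} - 118361} = \frac{1}{\left(\left(11 - 605\right)^{2} - \left(-121250\right) \left(-605\right)\right) - 118361} = \frac{1}{\left(\left(-594\right)^{2} - 73356250\right) - 118361} = \frac{1}{\left(352836 - 73356250\right) - 118361} = \frac{1}{-73003414 - 118361} = \frac{1}{-73121775} = - \frac{1}{73121775}$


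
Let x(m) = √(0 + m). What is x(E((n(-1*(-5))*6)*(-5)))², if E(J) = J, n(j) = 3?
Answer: -90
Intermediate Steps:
x(m) = √m
x(E((n(-1*(-5))*6)*(-5)))² = (√((3*6)*(-5)))² = (√(18*(-5)))² = (√(-90))² = (3*I*√10)² = -90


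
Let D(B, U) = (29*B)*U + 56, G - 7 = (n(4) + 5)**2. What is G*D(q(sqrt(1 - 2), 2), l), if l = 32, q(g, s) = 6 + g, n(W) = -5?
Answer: 39368 + 6496*I ≈ 39368.0 + 6496.0*I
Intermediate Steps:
G = 7 (G = 7 + (-5 + 5)**2 = 7 + 0**2 = 7 + 0 = 7)
D(B, U) = 56 + 29*B*U (D(B, U) = 29*B*U + 56 = 56 + 29*B*U)
G*D(q(sqrt(1 - 2), 2), l) = 7*(56 + 29*(6 + sqrt(1 - 2))*32) = 7*(56 + 29*(6 + sqrt(-1))*32) = 7*(56 + 29*(6 + I)*32) = 7*(56 + (5568 + 928*I)) = 7*(5624 + 928*I) = 39368 + 6496*I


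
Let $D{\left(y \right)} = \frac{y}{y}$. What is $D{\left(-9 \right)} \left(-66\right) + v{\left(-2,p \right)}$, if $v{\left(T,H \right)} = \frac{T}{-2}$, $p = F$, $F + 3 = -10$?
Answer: $-65$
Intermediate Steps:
$F = -13$ ($F = -3 - 10 = -13$)
$p = -13$
$D{\left(y \right)} = 1$
$v{\left(T,H \right)} = - \frac{T}{2}$ ($v{\left(T,H \right)} = T \left(- \frac{1}{2}\right) = - \frac{T}{2}$)
$D{\left(-9 \right)} \left(-66\right) + v{\left(-2,p \right)} = 1 \left(-66\right) - -1 = -66 + 1 = -65$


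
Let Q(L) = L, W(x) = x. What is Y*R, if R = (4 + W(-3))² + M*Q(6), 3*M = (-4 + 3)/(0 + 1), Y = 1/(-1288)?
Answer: 1/1288 ≈ 0.00077640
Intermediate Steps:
Y = -1/1288 ≈ -0.00077640
M = -⅓ (M = ((-4 + 3)/(0 + 1))/3 = (-1/1)/3 = (-1*1)/3 = (⅓)*(-1) = -⅓ ≈ -0.33333)
R = -1 (R = (4 - 3)² - ⅓*6 = 1² - 2 = 1 - 2 = -1)
Y*R = -1/1288*(-1) = 1/1288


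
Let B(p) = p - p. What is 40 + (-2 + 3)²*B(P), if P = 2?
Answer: 40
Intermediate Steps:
B(p) = 0
40 + (-2 + 3)²*B(P) = 40 + (-2 + 3)²*0 = 40 + 1²*0 = 40 + 1*0 = 40 + 0 = 40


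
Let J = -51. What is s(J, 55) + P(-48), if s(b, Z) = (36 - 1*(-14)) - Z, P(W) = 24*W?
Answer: -1157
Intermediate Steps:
s(b, Z) = 50 - Z (s(b, Z) = (36 + 14) - Z = 50 - Z)
s(J, 55) + P(-48) = (50 - 1*55) + 24*(-48) = (50 - 55) - 1152 = -5 - 1152 = -1157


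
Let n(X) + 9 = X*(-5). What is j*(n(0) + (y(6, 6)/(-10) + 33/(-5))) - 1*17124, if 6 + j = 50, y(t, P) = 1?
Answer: -89074/5 ≈ -17815.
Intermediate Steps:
j = 44 (j = -6 + 50 = 44)
n(X) = -9 - 5*X (n(X) = -9 + X*(-5) = -9 - 5*X)
j*(n(0) + (y(6, 6)/(-10) + 33/(-5))) - 1*17124 = 44*((-9 - 5*0) + (1/(-10) + 33/(-5))) - 1*17124 = 44*((-9 + 0) + (1*(-⅒) + 33*(-⅕))) - 17124 = 44*(-9 + (-⅒ - 33/5)) - 17124 = 44*(-9 - 67/10) - 17124 = 44*(-157/10) - 17124 = -3454/5 - 17124 = -89074/5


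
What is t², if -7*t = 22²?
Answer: 234256/49 ≈ 4780.7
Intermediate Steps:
t = -484/7 (t = -⅐*22² = -⅐*484 = -484/7 ≈ -69.143)
t² = (-484/7)² = 234256/49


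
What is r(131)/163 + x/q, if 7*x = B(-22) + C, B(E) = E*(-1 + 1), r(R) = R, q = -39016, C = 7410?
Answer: 17284921/22258628 ≈ 0.77655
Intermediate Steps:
B(E) = 0 (B(E) = E*0 = 0)
x = 7410/7 (x = (0 + 7410)/7 = (1/7)*7410 = 7410/7 ≈ 1058.6)
r(131)/163 + x/q = 131/163 + (7410/7)/(-39016) = 131*(1/163) + (7410/7)*(-1/39016) = 131/163 - 3705/136556 = 17284921/22258628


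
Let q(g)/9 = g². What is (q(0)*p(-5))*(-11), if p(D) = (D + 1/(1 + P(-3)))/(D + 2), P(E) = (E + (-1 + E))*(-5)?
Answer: 0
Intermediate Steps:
P(E) = 5 - 10*E (P(E) = (-1 + 2*E)*(-5) = 5 - 10*E)
p(D) = (1/36 + D)/(2 + D) (p(D) = (D + 1/(1 + (5 - 10*(-3))))/(D + 2) = (D + 1/(1 + (5 + 30)))/(2 + D) = (D + 1/(1 + 35))/(2 + D) = (D + 1/36)/(2 + D) = (1/36 + D)/(2 + D))
q(g) = 9*g²
(q(0)*p(-5))*(-11) = ((9*0²)*((1/36 - 5)/(2 - 5)))*(-11) = ((9*0)*(-179/36/(-3)))*(-11) = (0*(-⅓*(-179/36)))*(-11) = (0*(179/108))*(-11) = 0*(-11) = 0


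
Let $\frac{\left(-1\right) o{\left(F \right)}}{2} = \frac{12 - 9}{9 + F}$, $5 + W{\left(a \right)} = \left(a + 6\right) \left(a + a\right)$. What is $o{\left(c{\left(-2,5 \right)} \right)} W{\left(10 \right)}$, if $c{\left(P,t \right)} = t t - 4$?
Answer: $-63$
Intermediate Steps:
$c{\left(P,t \right)} = -4 + t^{2}$ ($c{\left(P,t \right)} = t^{2} - 4 = -4 + t^{2}$)
$W{\left(a \right)} = -5 + 2 a \left(6 + a\right)$ ($W{\left(a \right)} = -5 + \left(a + 6\right) \left(a + a\right) = -5 + \left(6 + a\right) 2 a = -5 + 2 a \left(6 + a\right)$)
$o{\left(F \right)} = - \frac{6}{9 + F}$ ($o{\left(F \right)} = - 2 \frac{12 - 9}{9 + F} = - 2 \frac{3}{9 + F} = - \frac{6}{9 + F}$)
$o{\left(c{\left(-2,5 \right)} \right)} W{\left(10 \right)} = - \frac{6}{9 - \left(4 - 5^{2}\right)} \left(-5 + 2 \cdot 10^{2} + 12 \cdot 10\right) = - \frac{6}{9 + \left(-4 + 25\right)} \left(-5 + 2 \cdot 100 + 120\right) = - \frac{6}{9 + 21} \left(-5 + 200 + 120\right) = - \frac{6}{30} \cdot 315 = \left(-6\right) \frac{1}{30} \cdot 315 = \left(- \frac{1}{5}\right) 315 = -63$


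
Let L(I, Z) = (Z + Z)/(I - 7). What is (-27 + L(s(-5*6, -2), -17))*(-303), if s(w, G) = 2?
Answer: 30603/5 ≈ 6120.6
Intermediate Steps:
L(I, Z) = 2*Z/(-7 + I) (L(I, Z) = (2*Z)/(-7 + I) = 2*Z/(-7 + I))
(-27 + L(s(-5*6, -2), -17))*(-303) = (-27 + 2*(-17)/(-7 + 2))*(-303) = (-27 + 2*(-17)/(-5))*(-303) = (-27 + 2*(-17)*(-⅕))*(-303) = (-27 + 34/5)*(-303) = -101/5*(-303) = 30603/5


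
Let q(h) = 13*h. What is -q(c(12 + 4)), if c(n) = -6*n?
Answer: 1248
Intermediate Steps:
-q(c(12 + 4)) = -13*(-6*(12 + 4)) = -13*(-6*16) = -13*(-96) = -1*(-1248) = 1248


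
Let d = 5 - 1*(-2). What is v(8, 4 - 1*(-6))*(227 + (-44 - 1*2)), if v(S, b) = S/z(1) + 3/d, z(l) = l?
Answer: 10679/7 ≈ 1525.6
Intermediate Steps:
d = 7 (d = 5 + 2 = 7)
v(S, b) = 3/7 + S (v(S, b) = S/1 + 3/7 = S*1 + 3*(⅐) = S + 3/7 = 3/7 + S)
v(8, 4 - 1*(-6))*(227 + (-44 - 1*2)) = (3/7 + 8)*(227 + (-44 - 1*2)) = 59*(227 + (-44 - 2))/7 = 59*(227 - 46)/7 = (59/7)*181 = 10679/7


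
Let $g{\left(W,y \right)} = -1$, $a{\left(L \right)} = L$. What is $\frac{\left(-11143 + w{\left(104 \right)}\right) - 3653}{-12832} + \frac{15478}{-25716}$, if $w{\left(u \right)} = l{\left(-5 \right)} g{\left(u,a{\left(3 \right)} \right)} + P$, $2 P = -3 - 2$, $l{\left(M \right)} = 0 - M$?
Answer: $\frac{91036555}{164993856} \approx 0.55176$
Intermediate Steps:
$l{\left(M \right)} = - M$
$P = - \frac{5}{2}$ ($P = \frac{-3 - 2}{2} = \frac{1}{2} \left(-5\right) = - \frac{5}{2} \approx -2.5$)
$w{\left(u \right)} = - \frac{15}{2}$ ($w{\left(u \right)} = \left(-1\right) \left(-5\right) \left(-1\right) - \frac{5}{2} = 5 \left(-1\right) - \frac{5}{2} = -5 - \frac{5}{2} = - \frac{15}{2}$)
$\frac{\left(-11143 + w{\left(104 \right)}\right) - 3653}{-12832} + \frac{15478}{-25716} = \frac{\left(-11143 - \frac{15}{2}\right) - 3653}{-12832} + \frac{15478}{-25716} = \left(- \frac{22301}{2} - 3653\right) \left(- \frac{1}{12832}\right) + 15478 \left(- \frac{1}{25716}\right) = \left(- \frac{29607}{2}\right) \left(- \frac{1}{12832}\right) - \frac{7739}{12858} = \frac{29607}{25664} - \frac{7739}{12858} = \frac{91036555}{164993856}$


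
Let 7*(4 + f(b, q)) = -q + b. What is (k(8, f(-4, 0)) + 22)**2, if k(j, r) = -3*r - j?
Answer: 37636/49 ≈ 768.08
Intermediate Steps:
f(b, q) = -4 - q/7 + b/7 (f(b, q) = -4 + (-q + b)/7 = -4 + (b - q)/7 = -4 + (-q/7 + b/7) = -4 - q/7 + b/7)
k(j, r) = -j - 3*r
(k(8, f(-4, 0)) + 22)**2 = ((-1*8 - 3*(-4 - 1/7*0 + (1/7)*(-4))) + 22)**2 = ((-8 - 3*(-4 + 0 - 4/7)) + 22)**2 = ((-8 - 3*(-32/7)) + 22)**2 = ((-8 + 96/7) + 22)**2 = (40/7 + 22)**2 = (194/7)**2 = 37636/49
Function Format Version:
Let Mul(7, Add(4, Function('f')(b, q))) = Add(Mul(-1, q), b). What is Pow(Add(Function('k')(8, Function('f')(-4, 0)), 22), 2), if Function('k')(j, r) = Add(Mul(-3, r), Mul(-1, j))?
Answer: Rational(37636, 49) ≈ 768.08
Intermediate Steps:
Function('f')(b, q) = Add(-4, Mul(Rational(-1, 7), q), Mul(Rational(1, 7), b)) (Function('f')(b, q) = Add(-4, Mul(Rational(1, 7), Add(Mul(-1, q), b))) = Add(-4, Mul(Rational(1, 7), Add(b, Mul(-1, q)))) = Add(-4, Add(Mul(Rational(-1, 7), q), Mul(Rational(1, 7), b))) = Add(-4, Mul(Rational(-1, 7), q), Mul(Rational(1, 7), b)))
Function('k')(j, r) = Add(Mul(-1, j), Mul(-3, r))
Pow(Add(Function('k')(8, Function('f')(-4, 0)), 22), 2) = Pow(Add(Add(Mul(-1, 8), Mul(-3, Add(-4, Mul(Rational(-1, 7), 0), Mul(Rational(1, 7), -4)))), 22), 2) = Pow(Add(Add(-8, Mul(-3, Add(-4, 0, Rational(-4, 7)))), 22), 2) = Pow(Add(Add(-8, Mul(-3, Rational(-32, 7))), 22), 2) = Pow(Add(Add(-8, Rational(96, 7)), 22), 2) = Pow(Add(Rational(40, 7), 22), 2) = Pow(Rational(194, 7), 2) = Rational(37636, 49)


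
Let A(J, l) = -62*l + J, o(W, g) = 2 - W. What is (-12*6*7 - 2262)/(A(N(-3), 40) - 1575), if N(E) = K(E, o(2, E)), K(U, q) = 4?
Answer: 2766/4051 ≈ 0.68279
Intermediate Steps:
N(E) = 4
A(J, l) = J - 62*l
(-12*6*7 - 2262)/(A(N(-3), 40) - 1575) = (-12*6*7 - 2262)/((4 - 62*40) - 1575) = (-72*7 - 2262)/((4 - 2480) - 1575) = (-504 - 2262)/(-2476 - 1575) = -2766/(-4051) = -2766*(-1/4051) = 2766/4051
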